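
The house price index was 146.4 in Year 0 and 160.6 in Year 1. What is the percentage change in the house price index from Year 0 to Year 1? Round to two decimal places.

9.70%

Change = (160.6 − 146.4) / 146.4 × 100
       = 14.2 / 146.4 × 100 = 9.6995%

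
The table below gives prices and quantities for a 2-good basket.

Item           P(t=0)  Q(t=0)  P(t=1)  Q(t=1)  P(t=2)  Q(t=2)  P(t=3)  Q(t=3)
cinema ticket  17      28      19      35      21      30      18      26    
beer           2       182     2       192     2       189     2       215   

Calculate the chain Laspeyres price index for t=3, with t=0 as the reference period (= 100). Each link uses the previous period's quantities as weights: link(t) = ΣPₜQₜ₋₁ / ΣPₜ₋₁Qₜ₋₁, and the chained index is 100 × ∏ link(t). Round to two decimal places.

Link t=0→t=1:
ΣP(t=1)Q(t=0) = 19×28 + 2×182 = 532 + 364 = 896
ΣP(t=0)Q(t=0) = 17×28 + 2×182 = 476 + 364 = 840
link = 896/840 = 1.066667
Link t=1→t=2:
ΣP(t=2)Q(t=1) = 21×35 + 2×192 = 735 + 384 = 1119
ΣP(t=1)Q(t=1) = 19×35 + 2×192 = 665 + 384 = 1049
link = 1119/1049 = 1.066730
Link t=2→t=3:
ΣP(t=3)Q(t=2) = 18×30 + 2×189 = 540 + 378 = 918
ΣP(t=2)Q(t=2) = 21×30 + 2×189 = 630 + 378 = 1008
link = 918/1008 = 0.910714
Chained index = 100 × 1.066667 × 1.066730 × 0.910714 = 103.6252

103.63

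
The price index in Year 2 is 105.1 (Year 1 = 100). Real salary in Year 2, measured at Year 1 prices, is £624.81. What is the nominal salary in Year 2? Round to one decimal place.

656.7

Nominal = Real × (Index/100) = 624.81 × (105.1/100)
        = 624.81 × 1.051 = 656.6753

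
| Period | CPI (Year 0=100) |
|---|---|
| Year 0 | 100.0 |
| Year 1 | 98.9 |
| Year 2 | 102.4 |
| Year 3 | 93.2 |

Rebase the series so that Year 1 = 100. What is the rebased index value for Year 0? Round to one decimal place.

101.1

Rebased(Year 0) = 100.0 / 98.9 × 100 = 101.1122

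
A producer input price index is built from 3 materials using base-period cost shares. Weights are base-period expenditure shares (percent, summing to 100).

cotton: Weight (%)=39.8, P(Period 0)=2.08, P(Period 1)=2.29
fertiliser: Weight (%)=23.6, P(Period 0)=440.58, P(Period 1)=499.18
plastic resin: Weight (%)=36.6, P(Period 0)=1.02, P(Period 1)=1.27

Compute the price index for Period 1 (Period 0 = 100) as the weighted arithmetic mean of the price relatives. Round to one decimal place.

116.1

cotton: 39.8 × (2.29/2.08) = 39.8 × 1.100962 = 43.8183
fertiliser: 23.6 × (499.18/440.58) = 23.6 × 1.133006 = 26.7390
plastic resin: 36.6 × (1.27/1.02) = 36.6 × 1.245098 = 45.5706
Index = Σ wᵢ·(p₁ᵢ/p₀ᵢ) = 43.8183 + 26.7390 + 45.5706 = 116.1278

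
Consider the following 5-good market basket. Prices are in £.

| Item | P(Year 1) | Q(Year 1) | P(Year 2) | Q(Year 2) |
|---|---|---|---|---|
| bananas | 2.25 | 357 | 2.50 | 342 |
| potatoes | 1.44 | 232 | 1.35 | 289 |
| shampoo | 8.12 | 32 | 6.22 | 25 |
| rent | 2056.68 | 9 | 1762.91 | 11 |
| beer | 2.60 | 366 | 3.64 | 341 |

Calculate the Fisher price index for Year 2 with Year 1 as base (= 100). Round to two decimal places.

Laspeyres component (base-period weights):
ΣP(Year 2)Q(Year 1) = 2.50×357 + 1.35×232 + 6.22×32 + 1762.91×9 + 3.64×366 = 892.5 + 313.2 + 199.04 + 15866.19 + 1332.24 = 18603.17
ΣP(Year 1)Q(Year 1) = 2.25×357 + 1.44×232 + 8.12×32 + 2056.68×9 + 2.60×366 = 803.25 + 334.08 + 259.84 + 18510.12 + 951.6 = 20858.89
L = 18603.17 / 20858.89 × 100 = 89.1858
Paasche component (current-period weights):
ΣP(Year 2)Q(Year 2) = 2.50×342 + 1.35×289 + 6.22×25 + 1762.91×11 + 3.64×341 = 855 + 390.15 + 155.5 + 19392.01 + 1241.24 = 22033.9
ΣP(Year 1)Q(Year 2) = 2.25×342 + 1.44×289 + 8.12×25 + 2056.68×11 + 2.60×341 = 769.5 + 416.16 + 203 + 22623.48 + 886.6 = 24898.74
P = 22033.9 / 24898.74 × 100 = 88.4940
Fisher = √(L × P) = √(89.1858 × 88.4940) = 88.8392

88.84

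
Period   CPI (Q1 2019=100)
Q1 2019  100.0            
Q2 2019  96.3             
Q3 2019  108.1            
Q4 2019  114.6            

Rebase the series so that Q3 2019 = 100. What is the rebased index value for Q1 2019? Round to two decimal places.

Rebased(Q1 2019) = 100.0 / 108.1 × 100 = 92.5069

92.51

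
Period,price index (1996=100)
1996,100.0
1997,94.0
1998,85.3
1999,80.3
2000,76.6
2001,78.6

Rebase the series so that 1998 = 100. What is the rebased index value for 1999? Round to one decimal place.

Rebased(1999) = 80.3 / 85.3 × 100 = 94.1383

94.1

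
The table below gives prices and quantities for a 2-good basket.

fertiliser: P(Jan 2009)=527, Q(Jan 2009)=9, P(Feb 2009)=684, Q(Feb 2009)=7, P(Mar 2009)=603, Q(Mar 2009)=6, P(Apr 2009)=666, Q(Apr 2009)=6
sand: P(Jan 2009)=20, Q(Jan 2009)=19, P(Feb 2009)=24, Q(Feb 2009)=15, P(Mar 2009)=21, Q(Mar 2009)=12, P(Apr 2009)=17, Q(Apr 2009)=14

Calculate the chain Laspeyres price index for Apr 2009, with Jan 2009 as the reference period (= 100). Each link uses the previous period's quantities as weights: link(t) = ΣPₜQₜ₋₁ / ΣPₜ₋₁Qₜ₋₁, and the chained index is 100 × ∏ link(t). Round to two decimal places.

123.42

Link Jan 2009→Feb 2009:
ΣP(Feb 2009)Q(Jan 2009) = 684×9 + 24×19 = 6156 + 456 = 6612
ΣP(Jan 2009)Q(Jan 2009) = 527×9 + 20×19 = 4743 + 380 = 5123
link = 6612/5123 = 1.290650
Link Feb 2009→Mar 2009:
ΣP(Mar 2009)Q(Feb 2009) = 603×7 + 21×15 = 4221 + 315 = 4536
ΣP(Feb 2009)Q(Feb 2009) = 684×7 + 24×15 = 4788 + 360 = 5148
link = 4536/5148 = 0.881119
Link Mar 2009→Apr 2009:
ΣP(Apr 2009)Q(Mar 2009) = 666×6 + 17×12 = 3996 + 204 = 4200
ΣP(Mar 2009)Q(Mar 2009) = 603×6 + 21×12 = 3618 + 252 = 3870
link = 4200/3870 = 1.085271
Chained index = 100 × 1.290650 × 0.881119 × 1.085271 = 123.4188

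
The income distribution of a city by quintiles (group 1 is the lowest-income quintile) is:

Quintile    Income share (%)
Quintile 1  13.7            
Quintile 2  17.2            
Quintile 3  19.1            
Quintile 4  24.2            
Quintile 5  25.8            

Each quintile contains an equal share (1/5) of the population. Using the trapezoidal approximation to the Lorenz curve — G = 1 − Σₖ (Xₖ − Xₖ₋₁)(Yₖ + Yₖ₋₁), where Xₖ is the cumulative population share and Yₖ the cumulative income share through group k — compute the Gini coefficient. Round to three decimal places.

0.125

Cumulative income shares Yₖ: 0.1370, 0.3090, 0.5000, 0.7420, 1.0000
Σ (Xₖ−Xₖ₋₁)(Yₖ+Yₖ₋₁) = (1/5)(0.1370+0.0000) + (1/5)(0.3090+0.1370) + (1/5)(0.5000+0.3090) + (1/5)(0.7420+0.5000) + (1/5)(1.0000+0.7420)
  = 0.0274 + 0.0892 + 0.1618 + 0.2484 + 0.3484 = 0.8752
G = 1 − 0.8752 = 0.1248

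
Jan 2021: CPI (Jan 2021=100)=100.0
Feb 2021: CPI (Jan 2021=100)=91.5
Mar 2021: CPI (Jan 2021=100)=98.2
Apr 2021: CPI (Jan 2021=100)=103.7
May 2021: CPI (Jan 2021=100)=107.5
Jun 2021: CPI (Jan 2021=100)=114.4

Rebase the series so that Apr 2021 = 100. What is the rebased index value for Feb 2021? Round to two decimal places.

88.24

Rebased(Feb 2021) = 91.5 / 103.7 × 100 = 88.2353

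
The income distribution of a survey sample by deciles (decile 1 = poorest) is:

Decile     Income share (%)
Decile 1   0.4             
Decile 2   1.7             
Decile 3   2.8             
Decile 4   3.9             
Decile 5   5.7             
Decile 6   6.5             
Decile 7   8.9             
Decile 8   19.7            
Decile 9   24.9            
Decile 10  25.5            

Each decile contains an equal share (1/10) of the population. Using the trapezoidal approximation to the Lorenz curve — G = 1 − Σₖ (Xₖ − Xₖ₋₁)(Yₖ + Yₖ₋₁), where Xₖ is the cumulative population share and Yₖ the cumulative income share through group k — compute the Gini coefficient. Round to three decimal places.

0.489

Cumulative income shares Yₖ: 0.0040, 0.0210, 0.0490, 0.0880, 0.1450, 0.2100, 0.2990, 0.4960, 0.7450, 1.0000
Σ (Xₖ−Xₖ₋₁)(Yₖ+Yₖ₋₁) = (1/10)(0.0040+0.0000) + (1/10)(0.0210+0.0040) + (1/10)(0.0490+0.0210) + (1/10)(0.0880+0.0490) + (1/10)(0.1450+0.0880) + (1/10)(0.2100+0.1450) + (1/10)(0.2990+0.2100) + (1/10)(0.4960+0.2990) + (1/10)(0.7450+0.4960) + (1/10)(1.0000+0.7450)
  = 0.0004 + 0.0025 + 0.0070 + 0.0137 + 0.0233 + 0.0355 + 0.0509 + 0.0795 + 0.1241 + 0.1745 = 0.5114
G = 1 − 0.5114 = 0.4886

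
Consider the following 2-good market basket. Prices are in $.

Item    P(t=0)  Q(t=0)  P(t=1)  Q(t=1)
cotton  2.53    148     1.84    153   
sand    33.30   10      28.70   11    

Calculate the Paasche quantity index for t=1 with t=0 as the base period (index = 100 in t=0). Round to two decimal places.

106.78

Paasche quantity index uses current-period prices as weights.
ΣP(t=1)·Q(t=1) = 1.84×153 + 28.70×11 = 281.52 + 315.7 = 597.22
ΣP(t=1)·Q(t=0) = 1.84×148 + 28.70×10 = 272.32 + 287 = 559.32
Index = 597.22 / 559.32 × 100 = 106.7761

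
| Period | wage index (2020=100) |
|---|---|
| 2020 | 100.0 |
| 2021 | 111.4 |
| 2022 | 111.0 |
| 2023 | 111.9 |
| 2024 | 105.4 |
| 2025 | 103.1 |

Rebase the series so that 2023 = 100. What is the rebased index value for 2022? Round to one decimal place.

99.2

Rebased(2022) = 111.0 / 111.9 × 100 = 99.1957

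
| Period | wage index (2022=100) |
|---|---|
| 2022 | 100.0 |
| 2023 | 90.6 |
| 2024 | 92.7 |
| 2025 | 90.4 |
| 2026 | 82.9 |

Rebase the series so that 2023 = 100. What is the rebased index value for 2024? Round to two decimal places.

102.32

Rebased(2024) = 92.7 / 90.6 × 100 = 102.3179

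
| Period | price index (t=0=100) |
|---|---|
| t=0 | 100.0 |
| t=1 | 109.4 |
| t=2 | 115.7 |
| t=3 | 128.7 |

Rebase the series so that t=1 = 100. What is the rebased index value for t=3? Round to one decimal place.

Rebased(t=3) = 128.7 / 109.4 × 100 = 117.6417

117.6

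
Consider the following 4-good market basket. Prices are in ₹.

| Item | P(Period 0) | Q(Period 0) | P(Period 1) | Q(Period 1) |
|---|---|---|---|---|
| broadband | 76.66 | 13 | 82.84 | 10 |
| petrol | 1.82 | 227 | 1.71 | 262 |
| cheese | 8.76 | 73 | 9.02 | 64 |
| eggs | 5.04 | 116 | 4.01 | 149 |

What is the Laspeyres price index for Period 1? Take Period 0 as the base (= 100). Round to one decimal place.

98.3

Laspeyres price index uses base-period quantities as weights.
ΣP(Period 1)·Q(Period 0) = 82.84×13 + 1.71×227 + 9.02×73 + 4.01×116 = 1076.92 + 388.17 + 658.46 + 465.16 = 2588.71
ΣP(Period 0)·Q(Period 0) = 76.66×13 + 1.82×227 + 8.76×73 + 5.04×116 = 996.58 + 413.14 + 639.48 + 584.64 = 2633.84
Index = 2588.71 / 2633.84 × 100 = 98.2865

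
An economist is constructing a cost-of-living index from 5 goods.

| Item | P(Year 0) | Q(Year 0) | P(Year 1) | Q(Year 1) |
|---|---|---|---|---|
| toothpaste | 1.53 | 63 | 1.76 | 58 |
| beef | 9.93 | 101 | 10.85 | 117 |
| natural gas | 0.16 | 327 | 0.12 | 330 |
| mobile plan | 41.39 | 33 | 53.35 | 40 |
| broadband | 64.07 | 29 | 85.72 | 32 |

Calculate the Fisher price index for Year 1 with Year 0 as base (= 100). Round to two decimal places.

125.53

Laspeyres component (base-period weights):
ΣP(Year 1)Q(Year 0) = 1.76×63 + 10.85×101 + 0.12×327 + 53.35×33 + 85.72×29 = 110.88 + 1095.85 + 39.24 + 1760.55 + 2485.88 = 5492.4
ΣP(Year 0)Q(Year 0) = 1.53×63 + 9.93×101 + 0.16×327 + 41.39×33 + 64.07×29 = 96.39 + 1002.93 + 52.32 + 1365.87 + 1858.03 = 4375.54
L = 5492.4 / 4375.54 × 100 = 125.5251
Paasche component (current-period weights):
ΣP(Year 1)Q(Year 1) = 1.76×58 + 10.85×117 + 0.12×330 + 53.35×40 + 85.72×32 = 102.08 + 1269.45 + 39.6 + 2134 + 2743.04 = 6288.17
ΣP(Year 0)Q(Year 1) = 1.53×58 + 9.93×117 + 0.16×330 + 41.39×40 + 64.07×32 = 88.74 + 1161.81 + 52.8 + 1655.6 + 2050.24 = 5009.19
P = 6288.17 / 5009.19 × 100 = 125.5327
Fisher = √(L × P) = √(125.5251 × 125.5327) = 125.5289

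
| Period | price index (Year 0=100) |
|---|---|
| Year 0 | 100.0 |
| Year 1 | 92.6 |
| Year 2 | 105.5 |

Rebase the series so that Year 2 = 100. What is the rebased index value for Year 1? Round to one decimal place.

Rebased(Year 1) = 92.6 / 105.5 × 100 = 87.7725

87.8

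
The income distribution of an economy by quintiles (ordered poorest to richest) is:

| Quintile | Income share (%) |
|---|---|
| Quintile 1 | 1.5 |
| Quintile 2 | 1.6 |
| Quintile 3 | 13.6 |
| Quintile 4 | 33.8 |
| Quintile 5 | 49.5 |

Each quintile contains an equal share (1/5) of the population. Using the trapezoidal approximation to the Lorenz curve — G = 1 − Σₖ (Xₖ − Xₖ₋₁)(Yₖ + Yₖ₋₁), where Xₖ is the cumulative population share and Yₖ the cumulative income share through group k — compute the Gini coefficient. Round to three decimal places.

0.513

Cumulative income shares Yₖ: 0.0150, 0.0310, 0.1670, 0.5050, 1.0000
Σ (Xₖ−Xₖ₋₁)(Yₖ+Yₖ₋₁) = (1/5)(0.0150+0.0000) + (1/5)(0.0310+0.0150) + (1/5)(0.1670+0.0310) + (1/5)(0.5050+0.1670) + (1/5)(1.0000+0.5050)
  = 0.0030 + 0.0092 + 0.0396 + 0.1344 + 0.3010 = 0.4872
G = 1 − 0.4872 = 0.5128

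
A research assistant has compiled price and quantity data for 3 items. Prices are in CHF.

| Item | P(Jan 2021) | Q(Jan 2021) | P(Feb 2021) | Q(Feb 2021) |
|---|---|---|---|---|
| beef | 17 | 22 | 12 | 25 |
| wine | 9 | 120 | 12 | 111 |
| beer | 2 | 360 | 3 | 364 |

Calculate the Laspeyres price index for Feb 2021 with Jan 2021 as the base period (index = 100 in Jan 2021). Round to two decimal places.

Laspeyres price index uses base-period quantities as weights.
ΣP(Feb 2021)·Q(Jan 2021) = 12×22 + 12×120 + 3×360 = 264 + 1440 + 1080 = 2784
ΣP(Jan 2021)·Q(Jan 2021) = 17×22 + 9×120 + 2×360 = 374 + 1080 + 720 = 2174
Index = 2784 / 2174 × 100 = 128.0589

128.06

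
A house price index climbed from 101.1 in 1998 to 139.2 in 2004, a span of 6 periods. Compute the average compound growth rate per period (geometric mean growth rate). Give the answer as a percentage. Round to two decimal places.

5.47%

Growth factor = (139.2/101.1)^(1/6) = (1.376855)^(1/6) = 1.054746
Growth rate = 1.054746 − 1 = 0.054746 = 5.4746%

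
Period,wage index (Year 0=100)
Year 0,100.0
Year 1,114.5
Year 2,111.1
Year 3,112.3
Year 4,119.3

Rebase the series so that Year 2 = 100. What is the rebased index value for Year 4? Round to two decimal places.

Rebased(Year 4) = 119.3 / 111.1 × 100 = 107.3807

107.38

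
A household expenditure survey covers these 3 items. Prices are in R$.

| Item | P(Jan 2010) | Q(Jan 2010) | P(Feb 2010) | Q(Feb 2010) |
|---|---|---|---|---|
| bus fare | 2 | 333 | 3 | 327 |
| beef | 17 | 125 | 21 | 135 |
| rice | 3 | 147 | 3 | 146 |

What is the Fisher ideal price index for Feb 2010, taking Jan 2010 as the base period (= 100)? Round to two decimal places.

Laspeyres component (base-period weights):
ΣP(Feb 2010)Q(Jan 2010) = 3×333 + 21×125 + 3×147 = 999 + 2625 + 441 = 4065
ΣP(Jan 2010)Q(Jan 2010) = 2×333 + 17×125 + 3×147 = 666 + 2125 + 441 = 3232
L = 4065 / 3232 × 100 = 125.7735
Paasche component (current-period weights):
ΣP(Feb 2010)Q(Feb 2010) = 3×327 + 21×135 + 3×146 = 981 + 2835 + 438 = 4254
ΣP(Jan 2010)Q(Feb 2010) = 2×327 + 17×135 + 3×146 = 654 + 2295 + 438 = 3387
P = 4254 / 3387 × 100 = 125.5979
Fisher = √(L × P) = √(125.7735 × 125.5979) = 125.6857

125.69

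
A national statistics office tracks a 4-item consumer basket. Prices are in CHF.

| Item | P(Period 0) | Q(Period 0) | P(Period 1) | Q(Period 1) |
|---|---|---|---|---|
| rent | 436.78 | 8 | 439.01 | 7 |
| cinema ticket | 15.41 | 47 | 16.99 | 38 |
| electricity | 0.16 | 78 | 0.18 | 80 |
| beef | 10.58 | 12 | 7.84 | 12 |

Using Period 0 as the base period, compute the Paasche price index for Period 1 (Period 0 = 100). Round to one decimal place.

Paasche price index uses current-period quantities as weights.
ΣP(Period 1)·Q(Period 1) = 439.01×7 + 16.99×38 + 0.18×80 + 7.84×12 = 3073.07 + 645.62 + 14.4 + 94.08 = 3827.17
ΣP(Period 0)·Q(Period 1) = 436.78×7 + 15.41×38 + 0.16×80 + 10.58×12 = 3057.46 + 585.58 + 12.8 + 126.96 = 3782.8
Index = 3827.17 / 3782.8 × 100 = 101.1729

101.2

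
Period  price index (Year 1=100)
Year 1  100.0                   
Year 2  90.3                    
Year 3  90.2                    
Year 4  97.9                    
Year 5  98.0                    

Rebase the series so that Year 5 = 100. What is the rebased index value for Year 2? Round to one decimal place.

92.1

Rebased(Year 2) = 90.3 / 98.0 × 100 = 92.1429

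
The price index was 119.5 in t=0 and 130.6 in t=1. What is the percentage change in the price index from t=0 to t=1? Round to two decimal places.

Change = (130.6 − 119.5) / 119.5 × 100
       = 11.1 / 119.5 × 100 = 9.2887%

9.29%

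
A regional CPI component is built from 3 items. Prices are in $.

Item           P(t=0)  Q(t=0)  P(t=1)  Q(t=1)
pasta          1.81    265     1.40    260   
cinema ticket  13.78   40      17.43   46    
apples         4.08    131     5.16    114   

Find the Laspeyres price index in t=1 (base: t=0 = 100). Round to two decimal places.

Laspeyres price index uses base-period quantities as weights.
ΣP(t=1)·Q(t=0) = 1.40×265 + 17.43×40 + 5.16×131 = 371 + 697.2 + 675.96 = 1744.16
ΣP(t=0)·Q(t=0) = 1.81×265 + 13.78×40 + 4.08×131 = 479.65 + 551.2 + 534.48 = 1565.33
Index = 1744.16 / 1565.33 × 100 = 111.4244

111.42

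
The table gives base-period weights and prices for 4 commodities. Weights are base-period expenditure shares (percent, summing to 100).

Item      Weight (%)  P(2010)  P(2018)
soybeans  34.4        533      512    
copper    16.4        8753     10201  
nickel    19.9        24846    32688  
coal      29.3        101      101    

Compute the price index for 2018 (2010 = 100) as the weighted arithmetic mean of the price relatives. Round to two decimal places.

soybeans: 34.4 × (512/533) = 34.4 × 0.960600 = 33.0447
copper: 16.4 × (10201/8753) = 16.4 × 1.165429 = 19.1130
nickel: 19.9 × (32688/24846) = 19.9 × 1.315624 = 26.1809
coal: 29.3 × (101/101) = 29.3 × 1.000000 = 29.3000
Index = Σ wᵢ·(p₁ᵢ/p₀ᵢ) = 33.0447 + 19.1130 + 26.1809 + 29.3000 = 107.6386

107.64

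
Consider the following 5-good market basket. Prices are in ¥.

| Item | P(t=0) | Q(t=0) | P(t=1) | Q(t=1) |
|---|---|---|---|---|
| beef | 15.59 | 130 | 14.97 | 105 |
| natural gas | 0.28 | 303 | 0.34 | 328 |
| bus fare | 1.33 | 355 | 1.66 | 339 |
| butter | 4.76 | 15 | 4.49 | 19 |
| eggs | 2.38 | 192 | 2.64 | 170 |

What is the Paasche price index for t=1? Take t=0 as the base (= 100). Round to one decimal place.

103.9

Paasche price index uses current-period quantities as weights.
ΣP(t=1)·Q(t=1) = 14.97×105 + 0.34×328 + 1.66×339 + 4.49×19 + 2.64×170 = 1571.85 + 111.52 + 562.74 + 85.31 + 448.8 = 2780.22
ΣP(t=0)·Q(t=1) = 15.59×105 + 0.28×328 + 1.33×339 + 4.76×19 + 2.38×170 = 1636.95 + 91.84 + 450.87 + 90.44 + 404.6 = 2674.7
Index = 2780.22 / 2674.7 × 100 = 103.9451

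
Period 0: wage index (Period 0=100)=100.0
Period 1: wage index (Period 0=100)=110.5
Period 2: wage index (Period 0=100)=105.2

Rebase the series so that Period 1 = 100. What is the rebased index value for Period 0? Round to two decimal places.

90.50

Rebased(Period 0) = 100.0 / 110.5 × 100 = 90.4977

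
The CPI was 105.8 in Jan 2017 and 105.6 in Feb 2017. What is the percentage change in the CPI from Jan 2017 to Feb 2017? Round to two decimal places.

Change = (105.6 − 105.8) / 105.8 × 100
       = -0.2 / 105.8 × 100 = -0.1890%

-0.19%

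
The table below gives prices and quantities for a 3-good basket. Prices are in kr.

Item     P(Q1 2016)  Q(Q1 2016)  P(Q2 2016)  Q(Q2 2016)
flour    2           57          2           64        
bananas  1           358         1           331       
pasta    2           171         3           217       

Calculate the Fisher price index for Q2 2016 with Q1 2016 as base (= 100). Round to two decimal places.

Laspeyres component (base-period weights):
ΣP(Q2 2016)Q(Q1 2016) = 2×57 + 1×358 + 3×171 = 114 + 358 + 513 = 985
ΣP(Q1 2016)Q(Q1 2016) = 2×57 + 1×358 + 2×171 = 114 + 358 + 342 = 814
L = 985 / 814 × 100 = 121.0074
Paasche component (current-period weights):
ΣP(Q2 2016)Q(Q2 2016) = 2×64 + 1×331 + 3×217 = 128 + 331 + 651 = 1110
ΣP(Q1 2016)Q(Q2 2016) = 2×64 + 1×331 + 2×217 = 128 + 331 + 434 = 893
P = 1110 / 893 × 100 = 124.3001
Fisher = √(L × P) = √(121.0074 × 124.3001) = 122.6427

122.64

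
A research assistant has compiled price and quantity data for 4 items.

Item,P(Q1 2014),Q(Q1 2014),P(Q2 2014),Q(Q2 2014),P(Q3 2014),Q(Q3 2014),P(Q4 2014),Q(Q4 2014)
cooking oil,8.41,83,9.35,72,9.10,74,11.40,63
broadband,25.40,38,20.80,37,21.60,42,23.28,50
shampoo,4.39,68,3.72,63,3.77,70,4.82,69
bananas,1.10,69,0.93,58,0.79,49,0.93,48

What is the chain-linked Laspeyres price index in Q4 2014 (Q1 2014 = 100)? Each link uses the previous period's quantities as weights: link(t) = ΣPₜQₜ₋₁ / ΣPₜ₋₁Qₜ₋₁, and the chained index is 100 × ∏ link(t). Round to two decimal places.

Link Q1 2014→Q2 2014:
ΣP(Q2 2014)Q(Q1 2014) = 9.35×83 + 20.80×38 + 3.72×68 + 0.93×69 = 776.05 + 790.4 + 252.96 + 64.17 = 1883.58
ΣP(Q1 2014)Q(Q1 2014) = 8.41×83 + 25.40×38 + 4.39×68 + 1.10×69 = 698.03 + 965.2 + 298.52 + 75.9 = 2037.65
link = 1883.58/2037.65 = 0.924388
Link Q2 2014→Q3 2014:
ΣP(Q3 2014)Q(Q2 2014) = 9.10×72 + 21.60×37 + 3.77×63 + 0.79×58 = 655.2 + 799.2 + 237.51 + 45.82 = 1737.73
ΣP(Q2 2014)Q(Q2 2014) = 9.35×72 + 20.80×37 + 3.72×63 + 0.93×58 = 673.2 + 769.6 + 234.36 + 53.94 = 1731.1
link = 1737.73/1731.1 = 1.003830
Link Q3 2014→Q4 2014:
ΣP(Q4 2014)Q(Q3 2014) = 11.40×74 + 23.28×42 + 4.82×70 + 0.93×49 = 843.6 + 977.76 + 337.4 + 45.57 = 2204.33
ΣP(Q3 2014)Q(Q3 2014) = 9.10×74 + 21.60×42 + 3.77×70 + 0.79×49 = 673.4 + 907.2 + 263.9 + 38.71 = 1883.21
link = 2204.33/1883.21 = 1.170517
Chained index = 100 × 0.924388 × 1.003830 × 1.170517 = 108.6157

108.62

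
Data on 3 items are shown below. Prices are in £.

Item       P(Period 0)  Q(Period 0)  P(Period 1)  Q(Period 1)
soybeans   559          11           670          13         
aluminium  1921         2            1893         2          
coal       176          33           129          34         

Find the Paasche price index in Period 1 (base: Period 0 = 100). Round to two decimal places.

98.77

Paasche price index uses current-period quantities as weights.
ΣP(Period 1)·Q(Period 1) = 670×13 + 1893×2 + 129×34 = 8710 + 3786 + 4386 = 16882
ΣP(Period 0)·Q(Period 1) = 559×13 + 1921×2 + 176×34 = 7267 + 3842 + 5984 = 17093
Index = 16882 / 17093 × 100 = 98.7656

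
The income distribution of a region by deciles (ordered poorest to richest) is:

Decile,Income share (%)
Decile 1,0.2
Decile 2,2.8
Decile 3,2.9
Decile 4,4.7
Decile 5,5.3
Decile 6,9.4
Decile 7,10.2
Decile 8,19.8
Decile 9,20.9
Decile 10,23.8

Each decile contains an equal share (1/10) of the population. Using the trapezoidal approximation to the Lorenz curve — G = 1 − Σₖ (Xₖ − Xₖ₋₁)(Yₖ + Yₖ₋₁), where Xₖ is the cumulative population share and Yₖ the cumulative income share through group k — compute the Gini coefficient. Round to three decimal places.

0.444

Cumulative income shares Yₖ: 0.0020, 0.0300, 0.0590, 0.1060, 0.1590, 0.2530, 0.3550, 0.5530, 0.7620, 1.0000
Σ (Xₖ−Xₖ₋₁)(Yₖ+Yₖ₋₁) = (1/10)(0.0020+0.0000) + (1/10)(0.0300+0.0020) + (1/10)(0.0590+0.0300) + (1/10)(0.1060+0.0590) + (1/10)(0.1590+0.1060) + (1/10)(0.2530+0.1590) + (1/10)(0.3550+0.2530) + (1/10)(0.5530+0.3550) + (1/10)(0.7620+0.5530) + (1/10)(1.0000+0.7620)
  = 0.0002 + 0.0032 + 0.0089 + 0.0165 + 0.0265 + 0.0412 + 0.0608 + 0.0908 + 0.1315 + 0.1762 = 0.5558
G = 1 − 0.5558 = 0.4442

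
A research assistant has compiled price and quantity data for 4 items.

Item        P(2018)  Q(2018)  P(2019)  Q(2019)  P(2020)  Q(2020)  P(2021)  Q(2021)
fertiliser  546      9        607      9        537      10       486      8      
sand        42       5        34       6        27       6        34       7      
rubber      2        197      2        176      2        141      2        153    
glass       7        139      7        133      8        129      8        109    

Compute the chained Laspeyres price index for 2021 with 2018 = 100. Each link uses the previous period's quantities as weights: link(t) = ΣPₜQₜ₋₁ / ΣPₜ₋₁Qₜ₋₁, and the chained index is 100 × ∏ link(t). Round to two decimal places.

Link 2018→2019:
ΣP(2019)Q(2018) = 607×9 + 34×5 + 2×197 + 7×139 = 5463 + 170 + 394 + 973 = 7000
ΣP(2018)Q(2018) = 546×9 + 42×5 + 2×197 + 7×139 = 4914 + 210 + 394 + 973 = 6491
link = 7000/6491 = 1.078416
Link 2019→2020:
ΣP(2020)Q(2019) = 537×9 + 27×6 + 2×176 + 8×133 = 4833 + 162 + 352 + 1064 = 6411
ΣP(2019)Q(2019) = 607×9 + 34×6 + 2×176 + 7×133 = 5463 + 204 + 352 + 931 = 6950
link = 6411/6950 = 0.922446
Link 2020→2021:
ΣP(2021)Q(2020) = 486×10 + 34×6 + 2×141 + 8×129 = 4860 + 204 + 282 + 1032 = 6378
ΣP(2020)Q(2020) = 537×10 + 27×6 + 2×141 + 8×129 = 5370 + 162 + 282 + 1032 = 6846
link = 6378/6846 = 0.931639
Chained index = 100 × 1.078416 × 0.922446 × 0.931639 = 92.6777

92.68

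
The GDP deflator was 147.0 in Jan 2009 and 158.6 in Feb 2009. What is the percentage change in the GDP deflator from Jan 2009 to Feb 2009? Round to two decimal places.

7.89%

Change = (158.6 − 147.0) / 147.0 × 100
       = 11.6 / 147.0 × 100 = 7.8912%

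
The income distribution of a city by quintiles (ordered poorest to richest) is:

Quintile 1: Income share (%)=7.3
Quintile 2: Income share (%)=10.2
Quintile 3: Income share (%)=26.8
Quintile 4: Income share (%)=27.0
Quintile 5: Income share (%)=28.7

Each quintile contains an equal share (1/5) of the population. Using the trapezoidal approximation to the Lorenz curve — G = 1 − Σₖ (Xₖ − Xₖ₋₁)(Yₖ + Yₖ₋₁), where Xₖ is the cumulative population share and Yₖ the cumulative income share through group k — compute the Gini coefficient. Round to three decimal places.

0.238

Cumulative income shares Yₖ: 0.0730, 0.1750, 0.4430, 0.7130, 1.0000
Σ (Xₖ−Xₖ₋₁)(Yₖ+Yₖ₋₁) = (1/5)(0.0730+0.0000) + (1/5)(0.1750+0.0730) + (1/5)(0.4430+0.1750) + (1/5)(0.7130+0.4430) + (1/5)(1.0000+0.7130)
  = 0.0146 + 0.0496 + 0.1236 + 0.2312 + 0.3426 = 0.7616
G = 1 − 0.7616 = 0.2384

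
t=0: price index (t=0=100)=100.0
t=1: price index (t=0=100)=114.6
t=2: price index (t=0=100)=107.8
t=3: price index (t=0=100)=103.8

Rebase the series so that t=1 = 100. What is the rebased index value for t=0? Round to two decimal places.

87.26

Rebased(t=0) = 100.0 / 114.6 × 100 = 87.2600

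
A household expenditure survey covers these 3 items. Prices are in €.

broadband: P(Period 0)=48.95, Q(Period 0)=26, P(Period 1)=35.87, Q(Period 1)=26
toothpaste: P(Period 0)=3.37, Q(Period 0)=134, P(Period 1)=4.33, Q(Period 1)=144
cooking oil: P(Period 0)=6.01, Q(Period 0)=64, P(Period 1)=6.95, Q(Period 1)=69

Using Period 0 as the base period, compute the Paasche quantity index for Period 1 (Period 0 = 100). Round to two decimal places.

Paasche quantity index uses current-period prices as weights.
ΣP(Period 1)·Q(Period 1) = 35.87×26 + 4.33×144 + 6.95×69 = 932.62 + 623.52 + 479.55 = 2035.69
ΣP(Period 1)·Q(Period 0) = 35.87×26 + 4.33×134 + 6.95×64 = 932.62 + 580.22 + 444.8 = 1957.64
Index = 2035.69 / 1957.64 × 100 = 103.9869

103.99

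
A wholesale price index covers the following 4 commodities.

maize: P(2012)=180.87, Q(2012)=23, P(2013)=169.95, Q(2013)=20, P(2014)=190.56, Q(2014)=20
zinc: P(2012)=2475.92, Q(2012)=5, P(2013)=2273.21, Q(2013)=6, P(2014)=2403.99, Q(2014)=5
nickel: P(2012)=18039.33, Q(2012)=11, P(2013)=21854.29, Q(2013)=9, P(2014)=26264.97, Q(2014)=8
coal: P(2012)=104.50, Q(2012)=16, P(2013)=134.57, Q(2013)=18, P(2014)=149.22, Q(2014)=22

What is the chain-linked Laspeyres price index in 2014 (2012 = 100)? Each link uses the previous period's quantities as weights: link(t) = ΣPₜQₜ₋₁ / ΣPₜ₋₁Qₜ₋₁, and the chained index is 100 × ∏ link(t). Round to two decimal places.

Link 2012→2013:
ΣP(2013)Q(2012) = 169.95×23 + 2273.21×5 + 21854.29×11 + 134.57×16 = 3908.85 + 11366.05 + 240397.19 + 2153.12 = 257825.21
ΣP(2012)Q(2012) = 180.87×23 + 2475.92×5 + 18039.33×11 + 104.50×16 = 4160.01 + 12379.6 + 198432.63 + 1672 = 216644.24
link = 257825.21/216644.24 = 1.190086
Link 2013→2014:
ΣP(2014)Q(2013) = 190.56×20 + 2403.99×6 + 26264.97×9 + 149.22×18 = 3811.2 + 14423.94 + 236384.73 + 2685.96 = 257305.83
ΣP(2013)Q(2013) = 169.95×20 + 2273.21×6 + 21854.29×9 + 134.57×18 = 3399 + 13639.26 + 196688.61 + 2422.26 = 216149.13
link = 257305.83/216149.13 = 1.190409
Chained index = 100 × 1.190086 × 1.190409 = 141.6688

141.67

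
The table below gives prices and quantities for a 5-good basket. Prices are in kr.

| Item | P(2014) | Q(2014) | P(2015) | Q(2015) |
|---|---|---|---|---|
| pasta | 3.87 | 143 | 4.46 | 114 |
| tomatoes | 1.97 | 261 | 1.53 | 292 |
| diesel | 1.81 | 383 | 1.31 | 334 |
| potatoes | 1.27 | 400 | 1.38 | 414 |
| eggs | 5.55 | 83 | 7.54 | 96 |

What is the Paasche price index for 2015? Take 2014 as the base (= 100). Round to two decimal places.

100.31

Paasche price index uses current-period quantities as weights.
ΣP(2015)·Q(2015) = 4.46×114 + 1.53×292 + 1.31×334 + 1.38×414 + 7.54×96 = 508.44 + 446.76 + 437.54 + 571.32 + 723.84 = 2687.9
ΣP(2014)·Q(2015) = 3.87×114 + 1.97×292 + 1.81×334 + 1.27×414 + 5.55×96 = 441.18 + 575.24 + 604.54 + 525.78 + 532.8 = 2679.54
Index = 2687.9 / 2679.54 × 100 = 100.3120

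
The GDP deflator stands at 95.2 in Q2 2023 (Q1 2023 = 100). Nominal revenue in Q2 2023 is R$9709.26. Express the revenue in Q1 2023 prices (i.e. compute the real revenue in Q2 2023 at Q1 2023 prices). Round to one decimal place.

Real = Nominal ÷ (Index/100) = 9709.26 ÷ (95.2/100)
     = 9709.26 ÷ 0.952 = 10198.8025

10198.8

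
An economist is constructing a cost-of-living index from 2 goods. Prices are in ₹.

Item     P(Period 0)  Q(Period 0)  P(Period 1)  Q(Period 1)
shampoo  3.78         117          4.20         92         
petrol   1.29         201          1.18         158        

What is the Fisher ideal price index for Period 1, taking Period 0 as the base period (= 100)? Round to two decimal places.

Laspeyres component (base-period weights):
ΣP(Period 1)Q(Period 0) = 4.20×117 + 1.18×201 = 491.4 + 237.18 = 728.58
ΣP(Period 0)Q(Period 0) = 3.78×117 + 1.29×201 = 442.26 + 259.29 = 701.55
L = 728.58 / 701.55 × 100 = 103.8529
Paasche component (current-period weights):
ΣP(Period 1)Q(Period 1) = 4.20×92 + 1.18×158 = 386.4 + 186.44 = 572.84
ΣP(Period 0)Q(Period 1) = 3.78×92 + 1.29×158 = 347.76 + 203.82 = 551.58
P = 572.84 / 551.58 × 100 = 103.8544
Fisher = √(L × P) = √(103.8529 × 103.8544) = 103.8536

103.85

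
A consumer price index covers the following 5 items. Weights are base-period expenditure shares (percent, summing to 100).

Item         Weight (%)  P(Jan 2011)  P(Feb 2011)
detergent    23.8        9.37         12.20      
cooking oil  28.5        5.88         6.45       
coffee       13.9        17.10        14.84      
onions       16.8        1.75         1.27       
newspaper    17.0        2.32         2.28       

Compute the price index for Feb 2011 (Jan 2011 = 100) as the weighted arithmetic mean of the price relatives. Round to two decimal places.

detergent: 23.8 × (12.20/9.37) = 23.8 × 1.302028 = 30.9883
cooking oil: 28.5 × (6.45/5.88) = 28.5 × 1.096939 = 31.2628
coffee: 13.9 × (14.84/17.10) = 13.9 × 0.867836 = 12.0629
onions: 16.8 × (1.27/1.75) = 16.8 × 0.725714 = 12.1920
newspaper: 17.0 × (2.28/2.32) = 17.0 × 0.982759 = 16.7069
Index = Σ wᵢ·(p₁ᵢ/p₀ᵢ) = 30.9883 + 31.2628 + 12.0629 + 12.1920 + 16.7069 = 103.2128

103.21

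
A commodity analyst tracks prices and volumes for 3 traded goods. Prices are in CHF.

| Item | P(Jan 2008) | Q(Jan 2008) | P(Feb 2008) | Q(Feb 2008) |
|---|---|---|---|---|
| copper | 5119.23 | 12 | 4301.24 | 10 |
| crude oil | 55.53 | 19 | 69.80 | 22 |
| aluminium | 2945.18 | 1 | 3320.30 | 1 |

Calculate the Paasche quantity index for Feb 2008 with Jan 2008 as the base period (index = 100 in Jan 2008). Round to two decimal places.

Paasche quantity index uses current-period prices as weights.
ΣP(Feb 2008)·Q(Feb 2008) = 4301.24×10 + 69.80×22 + 3320.30×1 = 43012.4 + 1535.6 + 3320.3 = 47868.3
ΣP(Feb 2008)·Q(Jan 2008) = 4301.24×12 + 69.80×19 + 3320.30×1 = 51614.88 + 1326.2 + 3320.3 = 56261.38
Index = 47868.3 / 56261.38 × 100 = 85.0820

85.08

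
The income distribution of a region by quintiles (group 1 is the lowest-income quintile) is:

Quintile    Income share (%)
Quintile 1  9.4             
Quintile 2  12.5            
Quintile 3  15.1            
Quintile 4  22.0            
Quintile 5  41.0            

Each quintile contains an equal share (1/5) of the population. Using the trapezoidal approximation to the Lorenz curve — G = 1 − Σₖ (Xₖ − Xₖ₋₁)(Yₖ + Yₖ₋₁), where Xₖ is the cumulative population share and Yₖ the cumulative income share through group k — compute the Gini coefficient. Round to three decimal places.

0.291

Cumulative income shares Yₖ: 0.0940, 0.2190, 0.3700, 0.5900, 1.0000
Σ (Xₖ−Xₖ₋₁)(Yₖ+Yₖ₋₁) = (1/5)(0.0940+0.0000) + (1/5)(0.2190+0.0940) + (1/5)(0.3700+0.2190) + (1/5)(0.5900+0.3700) + (1/5)(1.0000+0.5900)
  = 0.0188 + 0.0626 + 0.1178 + 0.1920 + 0.3180 = 0.7092
G = 1 − 0.7092 = 0.2908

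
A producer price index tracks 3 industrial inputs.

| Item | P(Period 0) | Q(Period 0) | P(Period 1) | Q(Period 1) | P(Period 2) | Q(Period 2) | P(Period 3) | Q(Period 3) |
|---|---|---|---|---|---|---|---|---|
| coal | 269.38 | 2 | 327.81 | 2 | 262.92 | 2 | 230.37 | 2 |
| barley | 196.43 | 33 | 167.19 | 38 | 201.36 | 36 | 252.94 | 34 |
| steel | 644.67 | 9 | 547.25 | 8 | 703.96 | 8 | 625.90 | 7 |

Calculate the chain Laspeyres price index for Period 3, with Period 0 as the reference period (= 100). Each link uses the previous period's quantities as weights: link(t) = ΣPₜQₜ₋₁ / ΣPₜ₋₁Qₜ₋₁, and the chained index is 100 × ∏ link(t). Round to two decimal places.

Link Period 0→Period 1:
ΣP(Period 1)Q(Period 0) = 327.81×2 + 167.19×33 + 547.25×9 = 655.62 + 5517.27 + 4925.25 = 11098.14
ΣP(Period 0)Q(Period 0) = 269.38×2 + 196.43×33 + 644.67×9 = 538.76 + 6482.19 + 5802.03 = 12822.98
link = 11098.14/12822.98 = 0.865488
Link Period 1→Period 2:
ΣP(Period 2)Q(Period 1) = 262.92×2 + 201.36×38 + 703.96×8 = 525.84 + 7651.68 + 5631.68 = 13809.2
ΣP(Period 1)Q(Period 1) = 327.81×2 + 167.19×38 + 547.25×8 = 655.62 + 6353.22 + 4378 = 11386.84
link = 13809.2/11386.84 = 1.212733
Link Period 2→Period 3:
ΣP(Period 3)Q(Period 2) = 230.37×2 + 252.94×36 + 625.90×8 = 460.74 + 9105.84 + 5007.2 = 14573.78
ΣP(Period 2)Q(Period 2) = 262.92×2 + 201.36×36 + 703.96×8 = 525.84 + 7248.96 + 5631.68 = 13406.48
link = 14573.78/13406.48 = 1.087070
Chained index = 100 × 0.865488 × 1.212733 × 1.087070 = 114.0996

114.10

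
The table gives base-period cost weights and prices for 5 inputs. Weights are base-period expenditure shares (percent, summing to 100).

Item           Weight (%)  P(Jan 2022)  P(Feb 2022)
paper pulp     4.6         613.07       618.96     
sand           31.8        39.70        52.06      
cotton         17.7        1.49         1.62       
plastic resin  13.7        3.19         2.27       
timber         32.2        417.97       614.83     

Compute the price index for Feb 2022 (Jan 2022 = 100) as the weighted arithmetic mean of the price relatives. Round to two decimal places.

122.70

paper pulp: 4.6 × (618.96/613.07) = 4.6 × 1.009607 = 4.6442
sand: 31.8 × (52.06/39.70) = 31.8 × 1.311335 = 41.7005
cotton: 17.7 × (1.62/1.49) = 17.7 × 1.087248 = 19.2443
plastic resin: 13.7 × (2.27/3.19) = 13.7 × 0.711599 = 9.7489
timber: 32.2 × (614.83/417.97) = 32.2 × 1.470991 = 47.3659
Index = Σ wᵢ·(p₁ᵢ/p₀ᵢ) = 4.6442 + 41.7005 + 19.2443 + 9.7489 + 47.3659 = 122.7037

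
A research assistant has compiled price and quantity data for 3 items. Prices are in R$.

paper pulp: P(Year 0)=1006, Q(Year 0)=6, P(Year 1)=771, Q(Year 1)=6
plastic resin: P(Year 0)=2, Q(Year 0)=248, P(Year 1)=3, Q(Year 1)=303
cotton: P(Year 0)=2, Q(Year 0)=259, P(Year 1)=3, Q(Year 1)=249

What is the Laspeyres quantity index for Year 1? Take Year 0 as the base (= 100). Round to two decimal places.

Laspeyres quantity index uses base-period prices as weights.
ΣP(Year 0)·Q(Year 1) = 1006×6 + 2×303 + 2×249 = 6036 + 606 + 498 = 7140
ΣP(Year 0)·Q(Year 0) = 1006×6 + 2×248 + 2×259 = 6036 + 496 + 518 = 7050
Index = 7140 / 7050 × 100 = 101.2766

101.28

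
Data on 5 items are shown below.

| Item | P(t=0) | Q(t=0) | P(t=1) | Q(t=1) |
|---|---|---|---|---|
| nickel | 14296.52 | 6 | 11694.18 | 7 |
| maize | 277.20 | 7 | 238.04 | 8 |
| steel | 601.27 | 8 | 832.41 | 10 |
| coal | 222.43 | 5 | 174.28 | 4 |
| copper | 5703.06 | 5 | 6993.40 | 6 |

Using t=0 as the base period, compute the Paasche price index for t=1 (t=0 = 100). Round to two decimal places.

93.96

Paasche price index uses current-period quantities as weights.
ΣP(t=1)·Q(t=1) = 11694.18×7 + 238.04×8 + 832.41×10 + 174.28×4 + 6993.40×6 = 81859.26 + 1904.32 + 8324.1 + 697.12 + 41960.4 = 134745.2
ΣP(t=0)·Q(t=1) = 14296.52×7 + 277.20×8 + 601.27×10 + 222.43×4 + 5703.06×6 = 100075.64 + 2217.6 + 6012.7 + 889.72 + 34218.36 = 143414.02
Index = 134745.2 / 143414.02 × 100 = 93.9554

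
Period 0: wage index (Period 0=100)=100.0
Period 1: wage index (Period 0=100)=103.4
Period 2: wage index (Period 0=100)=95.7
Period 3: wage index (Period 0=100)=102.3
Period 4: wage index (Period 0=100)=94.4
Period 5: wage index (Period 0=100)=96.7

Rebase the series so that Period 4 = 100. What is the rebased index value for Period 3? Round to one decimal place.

108.4

Rebased(Period 3) = 102.3 / 94.4 × 100 = 108.3686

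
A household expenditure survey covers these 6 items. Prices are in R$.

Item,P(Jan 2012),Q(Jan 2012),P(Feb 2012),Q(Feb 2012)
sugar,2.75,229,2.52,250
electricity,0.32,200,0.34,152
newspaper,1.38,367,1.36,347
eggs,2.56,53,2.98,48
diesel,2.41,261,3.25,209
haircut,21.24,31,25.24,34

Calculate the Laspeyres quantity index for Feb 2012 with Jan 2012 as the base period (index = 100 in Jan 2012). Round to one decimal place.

Laspeyres quantity index uses base-period prices as weights.
ΣP(Jan 2012)·Q(Feb 2012) = 2.75×250 + 0.32×152 + 1.38×347 + 2.56×48 + 2.41×209 + 21.24×34 = 687.5 + 48.64 + 478.86 + 122.88 + 503.69 + 722.16 = 2563.73
ΣP(Jan 2012)·Q(Jan 2012) = 2.75×229 + 0.32×200 + 1.38×367 + 2.56×53 + 2.41×261 + 21.24×31 = 629.75 + 64 + 506.46 + 135.68 + 629.01 + 658.44 = 2623.34
Index = 2563.73 / 2623.34 × 100 = 97.7277

97.7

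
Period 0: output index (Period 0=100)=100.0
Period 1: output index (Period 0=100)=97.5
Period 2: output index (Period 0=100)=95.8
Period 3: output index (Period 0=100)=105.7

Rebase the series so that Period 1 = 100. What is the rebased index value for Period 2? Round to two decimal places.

98.26

Rebased(Period 2) = 95.8 / 97.5 × 100 = 98.2564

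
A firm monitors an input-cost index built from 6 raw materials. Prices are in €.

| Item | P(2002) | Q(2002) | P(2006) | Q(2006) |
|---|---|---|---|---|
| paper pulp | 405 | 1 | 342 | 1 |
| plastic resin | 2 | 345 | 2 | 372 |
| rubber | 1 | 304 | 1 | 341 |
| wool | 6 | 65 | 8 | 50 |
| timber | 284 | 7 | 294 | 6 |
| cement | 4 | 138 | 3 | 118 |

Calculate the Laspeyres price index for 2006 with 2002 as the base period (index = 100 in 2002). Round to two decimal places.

99.98

Laspeyres price index uses base-period quantities as weights.
ΣP(2006)·Q(2002) = 342×1 + 2×345 + 1×304 + 8×65 + 294×7 + 3×138 = 342 + 690 + 304 + 520 + 2058 + 414 = 4328
ΣP(2002)·Q(2002) = 405×1 + 2×345 + 1×304 + 6×65 + 284×7 + 4×138 = 405 + 690 + 304 + 390 + 1988 + 552 = 4329
Index = 4328 / 4329 × 100 = 99.9769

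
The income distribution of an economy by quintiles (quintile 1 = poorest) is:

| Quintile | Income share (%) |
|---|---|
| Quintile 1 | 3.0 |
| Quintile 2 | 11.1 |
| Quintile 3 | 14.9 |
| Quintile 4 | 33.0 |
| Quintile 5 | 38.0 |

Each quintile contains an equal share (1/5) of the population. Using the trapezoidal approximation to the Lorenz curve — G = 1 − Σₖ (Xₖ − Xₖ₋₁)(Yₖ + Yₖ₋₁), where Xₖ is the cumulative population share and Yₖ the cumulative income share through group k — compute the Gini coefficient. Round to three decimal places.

Cumulative income shares Yₖ: 0.0300, 0.1410, 0.2900, 0.6200, 1.0000
Σ (Xₖ−Xₖ₋₁)(Yₖ+Yₖ₋₁) = (1/5)(0.0300+0.0000) + (1/5)(0.1410+0.0300) + (1/5)(0.2900+0.1410) + (1/5)(0.6200+0.2900) + (1/5)(1.0000+0.6200)
  = 0.0060 + 0.0342 + 0.0862 + 0.1820 + 0.3240 = 0.6324
G = 1 − 0.6324 = 0.3676

0.368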